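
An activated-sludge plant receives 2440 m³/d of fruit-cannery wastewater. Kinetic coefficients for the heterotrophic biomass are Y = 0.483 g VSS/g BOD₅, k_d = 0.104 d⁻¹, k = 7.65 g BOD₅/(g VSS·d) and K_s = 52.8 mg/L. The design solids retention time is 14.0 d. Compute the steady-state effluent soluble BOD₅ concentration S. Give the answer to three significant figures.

S ≈ 2.63 mg/L

From the Monod/SRT balance for a CMAS, S = K_s·(1+k_d θ_c)/[θ_c·(Y k − k_d) − 1] = 52.8 × (1 + 0.104 × 14.0) / [14.0 × (0.483 × 7.65 − 0.104) − 1] = 129.7 / 49.27 = 2.632 mg/L.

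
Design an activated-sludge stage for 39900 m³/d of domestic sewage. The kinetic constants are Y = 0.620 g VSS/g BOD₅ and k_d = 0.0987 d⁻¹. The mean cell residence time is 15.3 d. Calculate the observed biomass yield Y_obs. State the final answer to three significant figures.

The observed yield is Y_obs = Y/(1 + k_d·θ_c) = 0.620 / (1 + 0.0987 × 15.3) = 0.620 / 2.510 = 0.2470 g VSS per g BOD₅ removed.

Y_obs ≈ 0.247 g VSS/g BOD₅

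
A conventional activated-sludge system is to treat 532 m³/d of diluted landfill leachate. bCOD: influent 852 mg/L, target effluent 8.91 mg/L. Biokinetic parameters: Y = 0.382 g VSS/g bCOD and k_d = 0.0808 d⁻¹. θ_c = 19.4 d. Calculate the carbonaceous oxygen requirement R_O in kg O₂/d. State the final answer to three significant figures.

Observed yield with endogenous decay: Y_obs = Y / (1 + k_d·θ_c) = 0.382 / (1 + 0.0808 × 19.4) = 0.382 / 2.568 = 0.1488 g VSS/g bCOD.
Substrate removed = Q·(S₀ − S) = 532 m³/d × (852 − 8.91) g/m³ = 4.49×10^5 g/d = 448.5 kg/d.
P_X = Y_obs·Q·(S₀ − S) = 0.1488 × 448.5 = 66.73 kg VSS/d.
Carbonaceous O₂ demand = substrate oxidised − cell-mass equivalent = 448.5 − 1.42 × 66.73 = 353.8 kg O₂/d.

R_O ≈ 354 kg O₂/d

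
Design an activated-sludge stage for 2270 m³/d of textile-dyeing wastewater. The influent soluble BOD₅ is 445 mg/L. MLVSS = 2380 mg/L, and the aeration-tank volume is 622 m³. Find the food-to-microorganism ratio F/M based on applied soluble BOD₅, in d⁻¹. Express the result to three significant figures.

F/M ≈ 0.682 d⁻¹

Food-to-microorganism ratio F/M = Q S₀ / (V X) = 2270 × 445 / (622.0 × 2380) = 0.6824 d⁻¹.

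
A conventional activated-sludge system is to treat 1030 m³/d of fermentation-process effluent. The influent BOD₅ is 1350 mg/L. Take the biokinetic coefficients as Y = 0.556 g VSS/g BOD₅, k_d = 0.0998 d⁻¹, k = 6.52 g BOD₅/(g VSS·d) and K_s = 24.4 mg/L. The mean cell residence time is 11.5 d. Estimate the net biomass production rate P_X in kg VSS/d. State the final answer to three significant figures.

From the Monod/SRT balance for a CMAS, S = K_s·(1+k_d θ_c)/[θ_c·(Y k − k_d) − 1] = 24.4 × (1 + 0.0998 × 11.5) / [11.5 × (0.556 × 6.52 − 0.0998) − 1] = 52.40 / 39.54 = 1.325 mg/L.
Correct the yield for decay: Y_obs = Y/(1 + k_d θ_c) = 0.556 / (1 + 0.0998 × 11.5) = 0.556 / 2.148 = 0.2589.
Substrate removed = Q·(S₀ − S) = 1030 m³/d × (1350 − 1.33) g/m³ = 1.39×10^6 g/d = 1389 kg/d.
P_X = Y_obs · Q(S₀ − S) = 0.2589 × 1389 = 359.6 kg VSS/d.

P_X ≈ 360 kg VSS/d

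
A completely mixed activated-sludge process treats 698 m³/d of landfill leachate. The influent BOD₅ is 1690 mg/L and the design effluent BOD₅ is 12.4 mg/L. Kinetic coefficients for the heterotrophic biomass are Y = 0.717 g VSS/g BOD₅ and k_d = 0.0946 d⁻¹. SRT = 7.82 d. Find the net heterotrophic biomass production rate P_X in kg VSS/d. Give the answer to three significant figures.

P_X ≈ 483 kg VSS/d

Y_obs = Y / (1 + k_d θ_c) = 0.717 / (1 + 0.0946 × 7.82) = 0.717 / 1.740 = 0.4121.
ΔS = 1690 − 12.4 = 1678 mg/L, so the substrate removal rate is 698 × 1678/1000 = 1171 kg BOD₅/d.
So the net sludge growth is P_X = 0.4121 × 1171 = 482.6 kg VSS/d.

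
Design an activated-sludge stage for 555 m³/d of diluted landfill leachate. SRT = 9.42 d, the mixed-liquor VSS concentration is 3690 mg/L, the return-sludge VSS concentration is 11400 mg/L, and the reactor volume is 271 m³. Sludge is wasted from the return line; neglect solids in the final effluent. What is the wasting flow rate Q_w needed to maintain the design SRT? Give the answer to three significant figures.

Q_w = (V·X)/(θ_c X_r) = 271.0 × 3690 / (9.42 × 11400) = 9.312 m³/d.

Q_w ≈ 9.31 m³/d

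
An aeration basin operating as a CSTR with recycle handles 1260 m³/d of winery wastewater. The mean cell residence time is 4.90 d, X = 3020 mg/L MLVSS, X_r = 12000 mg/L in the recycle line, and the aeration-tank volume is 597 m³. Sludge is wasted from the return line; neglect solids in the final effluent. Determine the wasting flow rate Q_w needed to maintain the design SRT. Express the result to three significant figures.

θ_c = V·X/(Q_w·X_r) when wasting from the recycle, so Q_w = V·X/(θ_c·X_r) = 597.0 × 3020 / (4.90 × 12000) = 30.66 m³/d.

Q_w ≈ 30.7 m³/d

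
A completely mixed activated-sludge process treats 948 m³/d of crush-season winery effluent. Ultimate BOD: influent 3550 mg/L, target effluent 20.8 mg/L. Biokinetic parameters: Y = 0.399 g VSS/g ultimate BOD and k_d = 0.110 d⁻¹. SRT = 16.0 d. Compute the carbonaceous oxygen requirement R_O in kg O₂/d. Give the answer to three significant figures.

Y_obs = Y / (1 + k_d θ_c) = 0.399 / (1 + 0.110 × 16.0) = 0.399 / 2.760 = 0.1446.
ΔS = 3550 − 20.8 = 3529 mg/L, so the substrate removal rate is 948 × 3529/1000 = 3346 kg ultimate BOD/d.
Biomass synthesised: P_X = Y_obs × 3346 = 483.7 kg VSS/d.
R_O = Q·(S₀ − S) − 1.42·P_X = 3346 − 1.42 × 483.7 = 2659 kg O₂/d.

R_O ≈ 2660 kg O₂/d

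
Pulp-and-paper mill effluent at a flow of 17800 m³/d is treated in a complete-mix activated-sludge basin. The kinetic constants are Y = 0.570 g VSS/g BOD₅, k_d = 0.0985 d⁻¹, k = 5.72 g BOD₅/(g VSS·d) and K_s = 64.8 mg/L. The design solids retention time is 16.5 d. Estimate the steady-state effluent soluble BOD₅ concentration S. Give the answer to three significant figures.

Effluent substrate depends only on kinetics and SRT: S = K_s(1 + k_d θ_c) / [θ_c(Yk − k_d) − 1] = 64.8 × (1 + 0.0985 × 16.5) / [16.5 × (0.570 × 5.72 − 0.0985) − 1] = 170.1 / 51.17 = 3.324 mg/L.

S ≈ 3.32 mg/L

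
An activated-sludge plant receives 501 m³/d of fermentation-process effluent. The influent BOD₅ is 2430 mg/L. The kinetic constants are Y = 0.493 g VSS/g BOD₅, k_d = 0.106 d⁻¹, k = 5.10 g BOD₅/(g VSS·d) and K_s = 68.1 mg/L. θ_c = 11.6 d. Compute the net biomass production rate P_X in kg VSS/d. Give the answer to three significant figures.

From the Monod/SRT balance for a CMAS, S = K_s·(1+k_d θ_c)/[θ_c·(Y k − k_d) − 1] = 68.1 × (1 + 0.106 × 11.6) / [11.6 × (0.493 × 5.10 − 0.106) − 1] = 151.8 / 26.94 = 5.637 mg/L.
Correct the yield for decay: Y_obs = Y/(1 + k_d θ_c) = 0.493 / (1 + 0.106 × 11.6) = 0.493 / 2.230 = 0.2211.
Q·(S₀ − S) = 501 × (2430 − 5.64) × 10⁻³ = 1215 kg/d removed.
Biomass produced: P_X = Y_obs·Q·ΔS = 0.2211 × 1215 ≈ 268.6 kg VSS/d.

P_X ≈ 269 kg VSS/d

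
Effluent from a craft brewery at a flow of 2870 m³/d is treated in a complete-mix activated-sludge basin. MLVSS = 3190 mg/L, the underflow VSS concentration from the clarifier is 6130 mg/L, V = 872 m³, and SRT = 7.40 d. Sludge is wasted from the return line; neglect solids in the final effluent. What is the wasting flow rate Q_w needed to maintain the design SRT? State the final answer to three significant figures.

θ_c = V·X/(Q_w·X_r) when wasting from the recycle, so Q_w = V·X/(θ_c·X_r) = 872.0 × 3190 / (7.40 × 6130) = 61.32 m³/d.

Q_w ≈ 61.3 m³/d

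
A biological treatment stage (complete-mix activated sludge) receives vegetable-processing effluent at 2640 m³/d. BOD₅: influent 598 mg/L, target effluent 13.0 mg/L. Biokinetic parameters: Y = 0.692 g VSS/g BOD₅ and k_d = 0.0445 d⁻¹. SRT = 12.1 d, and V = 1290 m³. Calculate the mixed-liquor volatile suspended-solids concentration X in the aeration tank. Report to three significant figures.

Solving the biomass balance for X: X = Y Q (S₀−S) θ_c / [V (1+k_d θ_c)] = 0.692 × 2640 × (598 − 13.0) × 12.1 / [1290 × (1 + 0.0445 × 12.1)] = 6516 mg/L.

X ≈ 6520 mg/L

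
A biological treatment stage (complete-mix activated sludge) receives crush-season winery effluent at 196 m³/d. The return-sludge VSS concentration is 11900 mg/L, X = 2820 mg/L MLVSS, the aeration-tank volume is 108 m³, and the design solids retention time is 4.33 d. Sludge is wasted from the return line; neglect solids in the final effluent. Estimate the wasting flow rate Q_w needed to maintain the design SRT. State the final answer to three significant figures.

θ_c = V·X/(Q_w·X_r) when wasting from the recycle, so Q_w = V·X/(θ_c·X_r) = 108.0 × 2820 / (4.33 × 11900) = 5.911 m³/d.

Q_w ≈ 5.91 m³/d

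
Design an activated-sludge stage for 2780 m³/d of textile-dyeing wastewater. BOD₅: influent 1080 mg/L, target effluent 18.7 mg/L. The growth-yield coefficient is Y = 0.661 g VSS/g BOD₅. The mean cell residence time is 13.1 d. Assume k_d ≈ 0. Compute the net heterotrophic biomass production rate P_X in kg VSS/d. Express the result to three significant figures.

Since k_d ≈ 0, Y_obs = Y = 0.661 g VSS/g BOD₅.
ΔS = 1080 − 18.7 = 1061 mg/L, so the substrate removal rate is 2780 × 1061/1000 = 2950 kg BOD₅/d.
Biomass produced: P_X = Y_obs·Q·ΔS = 0.6610 × 2950 ≈ 1950 kg VSS/d.

P_X ≈ 1950 kg VSS/d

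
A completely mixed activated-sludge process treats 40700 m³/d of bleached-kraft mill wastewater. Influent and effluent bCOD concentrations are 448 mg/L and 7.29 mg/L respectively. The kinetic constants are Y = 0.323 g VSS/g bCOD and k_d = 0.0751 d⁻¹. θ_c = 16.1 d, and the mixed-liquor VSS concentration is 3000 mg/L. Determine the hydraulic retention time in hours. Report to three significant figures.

Steady-state biomass mass balance: V·X·(1 + k_d·θ_c) = Y·Q·(S₀ − S)·θ_c, so V = 0.323 × 40700 × (448 − 7.29) × 16.1 / [3000 × (1 + 0.0751 × 16.1)] = 9.33×10^7 / 6627 = 14075 m³.
τ = V/Q = 14075/40700 = 0.3458 d, or 8.300 h.

τ ≈ 8.30 h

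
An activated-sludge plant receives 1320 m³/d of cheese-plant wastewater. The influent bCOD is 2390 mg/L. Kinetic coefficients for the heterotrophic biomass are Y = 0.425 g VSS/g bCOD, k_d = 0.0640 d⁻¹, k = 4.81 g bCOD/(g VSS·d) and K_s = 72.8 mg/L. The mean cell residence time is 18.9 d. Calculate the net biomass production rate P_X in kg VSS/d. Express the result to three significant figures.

P_X ≈ 606 kg VSS/d

Effluent substrate depends only on kinetics and SRT: S = K_s(1 + k_d θ_c) / [θ_c(Yk − k_d) − 1] = 72.8 × (1 + 0.0640 × 18.9) / [18.9 × (0.425 × 4.81 − 0.0640) − 1] = 160.9 / 36.43 = 4.416 mg/L.
Correct the yield for decay: Y_obs = Y/(1 + k_d θ_c) = 0.425 / (1 + 0.0640 × 18.9) = 0.425 / 2.210 = 0.1923.
Mass of bCOD removed per day: Q(S₀ − S) = 1320 × 2386 g/m³ = 3149 kg/d.
Biomass produced: P_X = Y_obs·Q·ΔS = 0.1923 × 3149 ≈ 605.7 kg VSS/d.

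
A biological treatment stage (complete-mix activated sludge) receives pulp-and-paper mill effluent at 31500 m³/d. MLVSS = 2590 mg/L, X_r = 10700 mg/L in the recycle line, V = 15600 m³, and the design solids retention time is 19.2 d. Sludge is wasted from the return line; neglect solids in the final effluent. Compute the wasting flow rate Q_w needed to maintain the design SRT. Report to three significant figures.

Wasting from the return line (neglecting effluent solids): Q_w = V·X / (θ_c·X_r) = 15600 × 2590 / (19.2 × 10700) = 196.7 m³/d.

Q_w ≈ 197 m³/d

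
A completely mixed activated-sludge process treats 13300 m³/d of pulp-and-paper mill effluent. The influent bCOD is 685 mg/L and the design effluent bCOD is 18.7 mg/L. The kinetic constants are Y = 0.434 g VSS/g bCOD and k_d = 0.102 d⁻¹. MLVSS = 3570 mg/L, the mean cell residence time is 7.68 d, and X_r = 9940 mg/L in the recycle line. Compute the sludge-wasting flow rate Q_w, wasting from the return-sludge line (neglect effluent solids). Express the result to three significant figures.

From the SRT design equation V = Y Q (S₀−S) θ_c / [X (1 + k_d θ_c)] = 0.434 × 13300 × (685 − 18.7) × 7.68 / [3570 × (1 + 0.102 × 7.68)] = 2.95×10^7 / 6367 = 4639 m³.
θ_c = V·X/(Q_w·X_r) when wasting from the recycle, so Q_w = V·X/(θ_c·X_r) = 4639 × 3570 / (7.68 × 9940) = 217.0 m³/d.

Q_w ≈ 217 m³/d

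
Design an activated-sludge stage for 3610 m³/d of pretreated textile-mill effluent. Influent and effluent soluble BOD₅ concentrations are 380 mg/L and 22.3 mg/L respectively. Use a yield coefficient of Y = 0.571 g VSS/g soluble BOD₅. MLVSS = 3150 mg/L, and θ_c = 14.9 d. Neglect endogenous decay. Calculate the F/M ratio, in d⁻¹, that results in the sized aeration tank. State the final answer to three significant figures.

F/M ≈ 0.125 d⁻¹

With k_d = 0 the design equation reduces to V = Y Q (S₀−S) θ_c / X = 0.571 × 3610 × (380 − 22.3) × 14.9 / 3150 = 3488 m³.
F/M = applied load / biomass = Q·S₀/(V·X) = 3610 × 380 / (3488 × 3150) = 0.1249 d⁻¹.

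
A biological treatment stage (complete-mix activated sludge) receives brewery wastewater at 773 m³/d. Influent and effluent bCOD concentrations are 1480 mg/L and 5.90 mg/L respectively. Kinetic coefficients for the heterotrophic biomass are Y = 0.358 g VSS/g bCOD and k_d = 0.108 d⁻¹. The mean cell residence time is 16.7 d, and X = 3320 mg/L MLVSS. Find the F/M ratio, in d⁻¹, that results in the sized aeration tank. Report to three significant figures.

F/M ≈ 0.471 d⁻¹

Steady-state biomass mass balance: V·X·(1 + k_d·θ_c) = Y·Q·(S₀ − S)·θ_c, so V = 0.358 × 773 × (1480 − 5.90) × 16.7 / [3320 × (1 + 0.108 × 16.7)] = 6.81×10^6 / 9308 = 731.9 m³.
F/M = applied load / biomass = Q·S₀/(V·X) = 773 × 1480 / (731.9 × 3320) = 0.4708 d⁻¹.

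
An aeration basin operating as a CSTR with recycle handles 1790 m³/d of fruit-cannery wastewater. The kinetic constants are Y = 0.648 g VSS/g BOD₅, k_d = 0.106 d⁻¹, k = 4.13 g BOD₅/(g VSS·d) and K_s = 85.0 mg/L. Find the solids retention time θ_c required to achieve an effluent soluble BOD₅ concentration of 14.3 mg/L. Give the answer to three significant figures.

θ_c ≈ 3.58 d

At the target effluent, Y k S/(K_s+S) = 0.648×4.13×14.3/99.30 = 0.3854 d⁻¹.
Then 1/θ_c = μ − k_d = 0.3854 − 0.106 = 0.2794 d⁻¹, giving θ_c = 3.579 d.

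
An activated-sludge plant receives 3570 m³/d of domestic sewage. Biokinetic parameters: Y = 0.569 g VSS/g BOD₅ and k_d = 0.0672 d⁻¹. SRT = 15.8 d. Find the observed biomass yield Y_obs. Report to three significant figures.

The observed yield is Y_obs = Y/(1 + k_d·θ_c) = 0.569 / (1 + 0.0672 × 15.8) = 0.569 / 2.062 = 0.2760 g VSS per g BOD₅ removed.

Y_obs ≈ 0.276 g VSS/g BOD₅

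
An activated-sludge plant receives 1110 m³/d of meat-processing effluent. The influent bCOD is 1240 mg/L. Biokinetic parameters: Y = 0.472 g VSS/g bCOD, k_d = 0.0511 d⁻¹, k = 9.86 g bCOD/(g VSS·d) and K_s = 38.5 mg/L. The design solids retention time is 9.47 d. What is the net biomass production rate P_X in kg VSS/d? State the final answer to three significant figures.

For a completely mixed reactor with recycle the Lawrence–McCarty relation gives S = K_s·(1 + k_d·θ_c) / [θ_c·(Y·k − k_d) − 1] = 38.5 × (1 + 0.0511 × 9.47) / [9.47 × (0.472 × 9.86 − 0.0511) − 1] = 57.13 / 42.59 = 1.341 mg/L.
The observed yield is Y_obs = Y/(1 + k_d·θ_c) = 0.472 / (1 + 0.0511 × 9.47) = 0.472 / 1.484 = 0.3181 g VSS per g bCOD removed.
ΔS = 1240 − 1.34 = 1239 mg/L, so the substrate removal rate is 1110 × 1239/1000 = 1375 kg bCOD/d.
Net biomass production P_X = Y_obs × Q·(S₀ − S) = 0.3181 × 1375 = 437.3 kg VSS/d.

P_X ≈ 437 kg VSS/d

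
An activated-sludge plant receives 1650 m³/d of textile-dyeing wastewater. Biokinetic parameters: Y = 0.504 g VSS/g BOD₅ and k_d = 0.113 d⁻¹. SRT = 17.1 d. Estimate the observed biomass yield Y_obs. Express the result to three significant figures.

Y_obs ≈ 0.172 g VSS/g BOD₅

Observed yield with endogenous decay: Y_obs = Y / (1 + k_d·θ_c) = 0.504 / (1 + 0.113 × 17.1) = 0.504 / 2.932 = 0.1719 g VSS/g BOD₅.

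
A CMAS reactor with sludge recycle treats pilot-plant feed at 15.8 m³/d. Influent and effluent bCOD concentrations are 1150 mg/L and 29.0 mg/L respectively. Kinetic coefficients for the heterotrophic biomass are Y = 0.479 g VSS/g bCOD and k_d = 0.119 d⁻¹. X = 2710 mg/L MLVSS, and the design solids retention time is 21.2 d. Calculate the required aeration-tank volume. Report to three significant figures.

V ≈ 18.8 m³

Rearranging the biomass balance for a CMAS with decay, V = Y·Q·ΔS·θ_c / [X·(1+k_d θ_c)] = 0.479 × 15.8 × (1150 − 29.0) × 21.2 / [2710 × (1 + 0.119 × 21.2)] = 1.8×10^5 / 9547 = 18.84 m³.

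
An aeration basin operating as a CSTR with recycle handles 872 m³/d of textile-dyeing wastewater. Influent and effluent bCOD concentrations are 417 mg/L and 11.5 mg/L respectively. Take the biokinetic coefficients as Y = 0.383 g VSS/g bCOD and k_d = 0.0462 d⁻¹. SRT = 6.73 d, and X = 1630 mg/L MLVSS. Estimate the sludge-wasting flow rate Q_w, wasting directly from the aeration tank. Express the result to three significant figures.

Steady-state biomass mass balance: V·X·(1 + k_d·θ_c) = Y·Q·(S₀ − S)·θ_c, so V = 0.383 × 872 × (417 − 11.5) × 6.73 / [1630 × (1 + 0.0462 × 6.73)] = 9.11×10^5 / 2137 = 426.5 m³.
For wasting at MLVSS concentration, Q_w = V/θ_c = 426.5/6.73 = 63.38 m³/d.

Q_w ≈ 63.4 m³/d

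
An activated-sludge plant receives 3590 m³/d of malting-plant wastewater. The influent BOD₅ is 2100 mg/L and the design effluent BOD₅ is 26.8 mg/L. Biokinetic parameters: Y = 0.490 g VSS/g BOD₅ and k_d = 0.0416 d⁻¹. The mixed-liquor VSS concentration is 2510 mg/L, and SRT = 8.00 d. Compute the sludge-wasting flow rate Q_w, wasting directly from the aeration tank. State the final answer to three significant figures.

Steady-state biomass mass balance: V·X·(1 + k_d·θ_c) = Y·Q·(S₀ − S)·θ_c, so V = 0.490 × 3590 × (2100 − 26.8) × 8.00 / [2510 × (1 + 0.0416 × 8.00)] = 2.92×10^7 / 3345 = 8721 m³.
Wasting from the aeration tank: Q_w = V / θ_c = 8721 / 8.00 = 1090 m³/d.

Q_w ≈ 1090 m³/d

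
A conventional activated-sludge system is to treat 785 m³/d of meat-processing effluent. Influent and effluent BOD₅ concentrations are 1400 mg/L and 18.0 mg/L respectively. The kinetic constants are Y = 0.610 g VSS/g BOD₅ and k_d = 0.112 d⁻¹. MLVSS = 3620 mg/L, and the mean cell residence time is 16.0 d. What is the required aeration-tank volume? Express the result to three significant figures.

V ≈ 1050 m³

Steady-state biomass mass balance: V·X·(1 + k_d·θ_c) = Y·Q·(S₀ − S)·θ_c, so V = 0.610 × 785 × (1400 − 18.0) × 16.0 / [3620 × (1 + 0.112 × 16.0)] = 1.06×10^7 / 10107 = 1048 m³.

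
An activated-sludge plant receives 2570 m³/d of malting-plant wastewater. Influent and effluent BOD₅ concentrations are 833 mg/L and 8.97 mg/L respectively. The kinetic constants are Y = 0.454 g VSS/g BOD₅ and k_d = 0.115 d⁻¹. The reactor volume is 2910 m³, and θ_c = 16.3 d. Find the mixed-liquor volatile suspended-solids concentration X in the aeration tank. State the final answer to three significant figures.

X = Y·Q·ΔS·θ_c / [V·(1 + k_d θ_c)] = 0.454 × 2570 × (833 − 8.97) × 16.3 / [2910 × (1 + 0.115 × 16.3)] = 1874 mg/L.

X ≈ 1870 mg/L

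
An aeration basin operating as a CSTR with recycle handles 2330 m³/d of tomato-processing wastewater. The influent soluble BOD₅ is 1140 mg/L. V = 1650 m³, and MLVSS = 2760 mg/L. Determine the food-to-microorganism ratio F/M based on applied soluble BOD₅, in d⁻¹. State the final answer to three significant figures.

F/M = Q·S₀ / (V·X) = 2330 × 1140 / (1650 × 2760) = 0.5833 g soluble BOD₅·(g VSS·d)⁻¹.

F/M ≈ 0.583 d⁻¹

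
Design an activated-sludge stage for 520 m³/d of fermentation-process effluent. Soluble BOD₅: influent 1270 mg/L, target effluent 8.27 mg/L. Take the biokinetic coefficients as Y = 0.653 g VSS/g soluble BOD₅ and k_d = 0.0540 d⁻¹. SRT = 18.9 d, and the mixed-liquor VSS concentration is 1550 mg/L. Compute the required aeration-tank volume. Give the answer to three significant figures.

From the SRT design equation V = Y Q (S₀−S) θ_c / [X (1 + k_d θ_c)] = 0.653 × 520 × (1270 − 8.27) × 18.9 / [1550 × (1 + 0.0540 × 18.9)] = 8.1×10^6 / 3132 = 2585 m³.

V ≈ 2590 m³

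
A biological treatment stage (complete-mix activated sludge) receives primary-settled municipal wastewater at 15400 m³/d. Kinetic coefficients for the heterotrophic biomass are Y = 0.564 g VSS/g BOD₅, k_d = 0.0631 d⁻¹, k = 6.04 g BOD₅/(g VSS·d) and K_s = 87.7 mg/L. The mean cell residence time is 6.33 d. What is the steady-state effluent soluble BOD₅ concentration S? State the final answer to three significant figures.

S ≈ 6.09 mg/L

Effluent substrate depends only on kinetics and SRT: S = K_s(1 + k_d θ_c) / [θ_c(Yk − k_d) − 1] = 87.7 × (1 + 0.0631 × 6.33) / [6.33 × (0.564 × 6.04 − 0.0631) − 1] = 122.7 / 20.16 = 6.087 mg/L.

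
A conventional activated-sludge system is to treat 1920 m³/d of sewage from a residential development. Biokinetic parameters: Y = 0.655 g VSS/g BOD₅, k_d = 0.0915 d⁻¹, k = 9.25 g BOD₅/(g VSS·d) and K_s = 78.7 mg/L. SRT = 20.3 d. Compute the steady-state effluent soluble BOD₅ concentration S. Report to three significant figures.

S ≈ 1.87 mg/L

Effluent substrate depends only on kinetics and SRT: S = K_s(1 + k_d θ_c) / [θ_c(Yk − k_d) − 1] = 78.7 × (1 + 0.0915 × 20.3) / [20.3 × (0.655 × 9.25 − 0.0915) − 1] = 224.9 / 120.1 = 1.872 mg/L.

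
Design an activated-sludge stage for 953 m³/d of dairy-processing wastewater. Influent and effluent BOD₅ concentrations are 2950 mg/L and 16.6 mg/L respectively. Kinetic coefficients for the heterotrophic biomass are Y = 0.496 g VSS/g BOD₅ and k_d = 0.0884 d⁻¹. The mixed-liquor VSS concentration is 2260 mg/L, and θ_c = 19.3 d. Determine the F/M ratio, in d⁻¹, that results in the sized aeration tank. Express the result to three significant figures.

Steady-state biomass mass balance: V·X·(1 + k_d·θ_c) = Y·Q·(S₀ − S)·θ_c, so V = 0.496 × 953 × (2950 − 16.6) × 19.3 / [2260 × (1 + 0.0884 × 19.3)] = 2.68×10^7 / 6116 = 4376 m³.
F/M = Q·S₀ / (V·X) = 953 × 2950 / (4376 × 2260) = 0.2843 g BOD₅·(g VSS·d)⁻¹.

F/M ≈ 0.284 d⁻¹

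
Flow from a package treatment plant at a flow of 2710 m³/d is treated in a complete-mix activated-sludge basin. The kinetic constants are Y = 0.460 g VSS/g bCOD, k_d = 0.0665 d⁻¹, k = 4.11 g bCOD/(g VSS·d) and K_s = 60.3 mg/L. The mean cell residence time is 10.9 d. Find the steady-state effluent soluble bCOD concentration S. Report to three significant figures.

Effluent substrate depends only on kinetics and SRT: S = K_s(1 + k_d θ_c) / [θ_c(Yk − k_d) − 1] = 60.3 × (1 + 0.0665 × 10.9) / [10.9 × (0.460 × 4.11 − 0.0665) − 1] = 104.0 / 18.88 = 5.508 mg/L.

S ≈ 5.51 mg/L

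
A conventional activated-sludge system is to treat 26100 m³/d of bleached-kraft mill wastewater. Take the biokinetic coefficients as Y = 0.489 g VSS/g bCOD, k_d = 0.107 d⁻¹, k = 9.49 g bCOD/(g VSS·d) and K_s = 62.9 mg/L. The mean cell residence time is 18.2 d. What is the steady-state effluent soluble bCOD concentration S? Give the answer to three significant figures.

S ≈ 2.27 mg/L

From the Monod/SRT balance for a CMAS, S = K_s·(1+k_d θ_c)/[θ_c·(Y k − k_d) − 1] = 62.9 × (1 + 0.107 × 18.2) / [18.2 × (0.489 × 9.49 − 0.107) − 1] = 185.4 / 81.51 = 2.274 mg/L.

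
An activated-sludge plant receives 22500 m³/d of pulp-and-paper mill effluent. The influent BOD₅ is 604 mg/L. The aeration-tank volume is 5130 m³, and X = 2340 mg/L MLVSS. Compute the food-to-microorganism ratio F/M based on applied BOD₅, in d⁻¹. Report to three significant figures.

F/M ≈ 1.13 d⁻¹

Food-to-microorganism ratio F/M = Q S₀ / (V X) = 22500 × 604 / (5130 × 2340) = 1.132 d⁻¹.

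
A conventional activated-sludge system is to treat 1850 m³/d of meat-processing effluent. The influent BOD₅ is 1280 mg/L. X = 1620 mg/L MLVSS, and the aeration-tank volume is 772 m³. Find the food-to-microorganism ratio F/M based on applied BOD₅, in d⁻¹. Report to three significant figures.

Food-to-microorganism ratio F/M = Q S₀ / (V X) = 1850 × 1280 / (772.0 × 1620) = 1.893 d⁻¹.

F/M ≈ 1.89 d⁻¹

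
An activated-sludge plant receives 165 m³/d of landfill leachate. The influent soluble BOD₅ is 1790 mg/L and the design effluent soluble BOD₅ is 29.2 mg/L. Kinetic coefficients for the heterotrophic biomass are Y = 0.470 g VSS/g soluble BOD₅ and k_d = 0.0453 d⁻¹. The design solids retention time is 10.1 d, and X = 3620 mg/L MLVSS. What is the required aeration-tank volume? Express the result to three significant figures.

Rearranging the biomass balance for a CMAS with decay, V = Y·Q·ΔS·θ_c / [X·(1+k_d θ_c)] = 0.470 × 165 × (1790 − 29.2) × 10.1 / [3620 × (1 + 0.0453 × 10.1)] = 1.38×10^6 / 5276 = 261.4 m³.

V ≈ 261 m³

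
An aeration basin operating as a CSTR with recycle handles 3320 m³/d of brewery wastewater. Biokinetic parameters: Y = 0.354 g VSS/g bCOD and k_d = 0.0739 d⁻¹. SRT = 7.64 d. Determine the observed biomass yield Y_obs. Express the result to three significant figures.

Correct the yield for decay: Y_obs = Y/(1 + k_d θ_c) = 0.354 / (1 + 0.0739 × 7.64) = 0.354 / 1.565 = 0.2263.

Y_obs ≈ 0.226 g VSS/g bCOD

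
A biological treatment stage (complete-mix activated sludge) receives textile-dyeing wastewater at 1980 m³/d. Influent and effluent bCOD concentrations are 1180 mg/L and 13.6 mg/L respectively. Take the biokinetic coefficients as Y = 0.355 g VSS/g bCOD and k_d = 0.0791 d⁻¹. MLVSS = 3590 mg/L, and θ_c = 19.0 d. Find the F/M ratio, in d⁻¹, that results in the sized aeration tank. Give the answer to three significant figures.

Steady-state biomass mass balance: V·X·(1 + k_d·θ_c) = Y·Q·(S₀ − S)·θ_c, so V = 0.355 × 1980 × (1180 − 13.6) × 19.0 / [3590 × (1 + 0.0791 × 19.0)] = 1.56×10^7 / 8985 = 1734 m³.
F/M = Q·S₀ / (V·X) = 1980 × 1180 / (1734 × 3590) = 0.3754 g bCOD·(g VSS·d)⁻¹.

F/M ≈ 0.375 d⁻¹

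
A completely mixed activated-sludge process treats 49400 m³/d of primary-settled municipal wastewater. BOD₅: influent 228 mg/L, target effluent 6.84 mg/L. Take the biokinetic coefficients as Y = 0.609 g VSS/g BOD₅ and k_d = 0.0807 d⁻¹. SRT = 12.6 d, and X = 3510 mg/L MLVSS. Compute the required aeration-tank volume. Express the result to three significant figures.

Steady-state biomass mass balance: V·X·(1 + k_d·θ_c) = Y·Q·(S₀ − S)·θ_c, so V = 0.609 × 49400 × (228 − 6.84) × 12.6 / [3510 × (1 + 0.0807 × 12.6)] = 8.38×10^7 / 7079 = 11843 m³.

V ≈ 11800 m³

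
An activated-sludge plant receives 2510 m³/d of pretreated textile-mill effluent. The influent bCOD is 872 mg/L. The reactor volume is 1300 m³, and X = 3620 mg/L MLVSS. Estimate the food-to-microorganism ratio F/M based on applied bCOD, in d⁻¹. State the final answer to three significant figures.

F/M ≈ 0.465 d⁻¹

F/M = applied load / biomass = Q·S₀/(V·X) = 2510 × 872 / (1300 × 3620) = 0.4651 d⁻¹.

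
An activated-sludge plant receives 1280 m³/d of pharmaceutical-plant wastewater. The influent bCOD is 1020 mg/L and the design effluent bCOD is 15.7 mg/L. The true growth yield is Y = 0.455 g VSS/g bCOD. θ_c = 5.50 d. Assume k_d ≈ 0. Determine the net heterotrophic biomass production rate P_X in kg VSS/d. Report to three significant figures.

P_X ≈ 585 kg VSS/d

With endogenous decay neglected, the observed yield equals the true yield: Y_obs = Y = 0.455 g VSS/g bCOD.
Substrate removed = Q·(S₀ − S) = 1280 m³/d × (1020 − 15.7) g/m³ = 1.29×10^6 g/d = 1286 kg/d.
So the net sludge growth is P_X = 0.4550 × 1286 = 584.9 kg VSS/d.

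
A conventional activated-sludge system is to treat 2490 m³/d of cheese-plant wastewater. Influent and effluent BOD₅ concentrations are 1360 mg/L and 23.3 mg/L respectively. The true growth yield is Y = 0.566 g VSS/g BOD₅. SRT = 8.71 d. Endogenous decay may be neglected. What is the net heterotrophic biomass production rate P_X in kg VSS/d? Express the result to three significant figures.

With endogenous decay neglected, the observed yield equals the true yield: Y_obs = Y = 0.566 g VSS/g BOD₅.
Q·(S₀ − S) = 2490 × (1360 − 23.3) × 10⁻³ = 3328 kg/d removed.
P_X = Y_obs · Q(S₀ − S) = 0.5660 × 3328 = 1884 kg VSS/d.

P_X ≈ 1880 kg VSS/d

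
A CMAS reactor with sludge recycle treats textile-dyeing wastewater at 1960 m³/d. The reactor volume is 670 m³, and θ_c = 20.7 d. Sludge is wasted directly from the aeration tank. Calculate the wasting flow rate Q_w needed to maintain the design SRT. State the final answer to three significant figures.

Q_w ≈ 32.4 m³/d

Wasting from the aeration tank: Q_w = V / θ_c = 670.0 / 20.7 = 32.37 m³/d.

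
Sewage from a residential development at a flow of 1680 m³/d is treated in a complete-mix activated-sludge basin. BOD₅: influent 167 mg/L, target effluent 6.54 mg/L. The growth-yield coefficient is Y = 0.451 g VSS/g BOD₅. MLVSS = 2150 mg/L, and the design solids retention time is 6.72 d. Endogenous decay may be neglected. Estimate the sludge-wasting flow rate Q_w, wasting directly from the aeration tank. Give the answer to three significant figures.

Biomass mass balance (decay neglected): V·X = Y·Q·(S₀ − S)·θ_c, so V = 0.451 × 1680 × (167 − 6.54) × 6.72 / 2150 = 380.0 m³.
Wasting from the aeration tank: Q_w = V / θ_c = 380.0 / 6.72 = 56.55 m³/d.

Q_w ≈ 56.5 m³/d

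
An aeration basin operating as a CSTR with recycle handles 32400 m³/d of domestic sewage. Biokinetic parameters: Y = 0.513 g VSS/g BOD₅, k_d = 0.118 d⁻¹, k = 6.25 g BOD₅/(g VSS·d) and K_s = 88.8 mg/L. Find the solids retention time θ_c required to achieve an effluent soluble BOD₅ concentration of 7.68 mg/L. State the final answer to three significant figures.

θ_c ≈ 7.29 d

From 1/θ_c = Y·k·S/(K_s + S) − k_d: Y·k·S/(K_s+S) = 0.513 × 6.25 × 7.68 / (88.8 + 7.68) = 0.2552 d⁻¹.
Then 1/θ_c = μ − k_d = 0.2552 − 0.118 = 0.1372 d⁻¹, giving θ_c = 7.287 d.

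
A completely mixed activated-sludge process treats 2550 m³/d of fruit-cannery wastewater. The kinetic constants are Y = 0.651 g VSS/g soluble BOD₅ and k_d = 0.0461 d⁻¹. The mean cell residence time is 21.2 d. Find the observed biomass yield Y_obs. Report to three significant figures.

Y_obs ≈ 0.329 g VSS/g soluble BOD₅

Y_obs = Y / (1 + k_d θ_c) = 0.651 / (1 + 0.0461 × 21.2) = 0.651 / 1.977 = 0.3292.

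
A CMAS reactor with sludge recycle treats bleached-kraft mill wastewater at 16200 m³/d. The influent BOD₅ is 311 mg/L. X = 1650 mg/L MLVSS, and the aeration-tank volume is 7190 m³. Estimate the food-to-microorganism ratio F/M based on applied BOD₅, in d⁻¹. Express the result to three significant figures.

F/M = Q·S₀ / (V·X) = 16200 × 311 / (7190 × 1650) = 0.4247 g BOD₅·(g VSS·d)⁻¹.

F/M ≈ 0.425 d⁻¹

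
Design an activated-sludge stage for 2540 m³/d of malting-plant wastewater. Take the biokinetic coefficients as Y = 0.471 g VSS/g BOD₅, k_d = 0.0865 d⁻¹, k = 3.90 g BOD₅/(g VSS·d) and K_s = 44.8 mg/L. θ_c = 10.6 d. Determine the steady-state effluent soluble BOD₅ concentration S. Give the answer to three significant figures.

S ≈ 4.89 mg/L

For a completely mixed reactor with recycle the Lawrence–McCarty relation gives S = K_s·(1 + k_d·θ_c) / [θ_c·(Y·k − k_d) − 1] = 44.8 × (1 + 0.0865 × 10.6) / [10.6 × (0.471 × 3.90 − 0.0865) − 1] = 85.88 / 17.55 = 4.892 mg/L.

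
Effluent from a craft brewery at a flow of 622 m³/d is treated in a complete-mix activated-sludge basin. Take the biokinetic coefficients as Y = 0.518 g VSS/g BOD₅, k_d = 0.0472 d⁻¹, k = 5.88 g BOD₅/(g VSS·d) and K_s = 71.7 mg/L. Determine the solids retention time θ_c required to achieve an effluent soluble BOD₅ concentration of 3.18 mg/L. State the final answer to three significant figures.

At the target effluent, Y k S/(K_s+S) = 0.518×5.88×3.18/74.88 = 0.1294 d⁻¹.
1/θ_c = 0.1294 − 0.0472 = 0.08215 d⁻¹, so θ_c = 12.17 d.

θ_c ≈ 12.2 d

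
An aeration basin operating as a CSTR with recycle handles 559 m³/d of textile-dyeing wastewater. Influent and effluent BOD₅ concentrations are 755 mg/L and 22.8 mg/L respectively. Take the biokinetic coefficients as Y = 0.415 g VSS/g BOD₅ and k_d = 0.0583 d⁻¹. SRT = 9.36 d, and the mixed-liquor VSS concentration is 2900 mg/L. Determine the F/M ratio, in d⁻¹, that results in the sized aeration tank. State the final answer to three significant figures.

From the SRT design equation V = Y Q (S₀−S) θ_c / [X (1 + k_d θ_c)] = 0.415 × 559 × (755 − 22.8) × 9.36 / [2900 × (1 + 0.0583 × 9.36)] = 1.59×10^6 / 4482 = 354.7 m³.
F/M = applied load / biomass = Q·S₀/(V·X) = 559 × 755 / (354.7 × 2900) = 0.4103 d⁻¹.

F/M ≈ 0.410 d⁻¹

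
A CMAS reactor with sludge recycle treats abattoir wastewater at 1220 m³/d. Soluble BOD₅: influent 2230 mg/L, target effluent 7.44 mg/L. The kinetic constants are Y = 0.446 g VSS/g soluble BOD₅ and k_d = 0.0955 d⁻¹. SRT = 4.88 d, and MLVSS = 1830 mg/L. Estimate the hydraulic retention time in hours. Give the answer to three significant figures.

Rearranging the biomass balance for a CMAS with decay, V = Y·Q·ΔS·θ_c / [X·(1+k_d θ_c)] = 0.446 × 1220 × (2230 − 7.44) × 4.88 / [1830 × (1 + 0.0955 × 4.88)] = 5.9×10^6 / 2683 = 2200 m³.
τ = V/Q = 2200/1220 = 1.803 d, or 43.27 h.

τ ≈ 43.3 h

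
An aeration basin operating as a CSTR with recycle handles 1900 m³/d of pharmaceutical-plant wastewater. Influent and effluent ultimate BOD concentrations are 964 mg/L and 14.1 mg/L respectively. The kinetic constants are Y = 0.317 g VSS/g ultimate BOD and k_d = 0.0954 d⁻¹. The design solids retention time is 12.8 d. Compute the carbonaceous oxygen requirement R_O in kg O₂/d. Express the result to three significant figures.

The observed yield is Y_obs = Y/(1 + k_d·θ_c) = 0.317 / (1 + 0.0954 × 12.8) = 0.317 / 2.221 = 0.1427 g VSS per g ultimate BOD removed.
ΔS = 964 − 14.1 = 949.9 mg/L, so the substrate removal rate is 1900 × 949.9/1000 = 1805 kg ultimate BOD/d.
Net sludge production P_X = 0.1427 × 1805 = 257.6 kg VSS/d.
R_O = Q·ΔS − 1.42 P_X = 1805 − 365.8 = 1439 kg O₂/d.

R_O ≈ 1440 kg O₂/d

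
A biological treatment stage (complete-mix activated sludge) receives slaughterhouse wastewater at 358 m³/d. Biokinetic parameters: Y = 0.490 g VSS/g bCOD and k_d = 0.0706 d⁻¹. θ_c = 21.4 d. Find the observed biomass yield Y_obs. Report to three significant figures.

Y_obs ≈ 0.195 g VSS/g bCOD

Correct the yield for decay: Y_obs = Y/(1 + k_d θ_c) = 0.490 / (1 + 0.0706 × 21.4) = 0.490 / 2.511 = 0.1952.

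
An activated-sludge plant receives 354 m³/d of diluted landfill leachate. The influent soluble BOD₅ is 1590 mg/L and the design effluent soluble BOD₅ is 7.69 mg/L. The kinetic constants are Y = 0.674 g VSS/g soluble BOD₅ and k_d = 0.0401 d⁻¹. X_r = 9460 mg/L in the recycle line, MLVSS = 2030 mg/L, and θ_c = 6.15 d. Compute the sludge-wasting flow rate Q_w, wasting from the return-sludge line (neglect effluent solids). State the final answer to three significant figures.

From the SRT design equation V = Y Q (S₀−S) θ_c / [X (1 + k_d θ_c)] = 0.674 × 354 × (1590 − 7.69) × 6.15 / [2030 × (1 + 0.0401 × 6.15)] = 2.32×10^6 / 2531 = 917.5 m³.
Wasting from the return line (neglecting effluent solids): Q_w = V·X / (θ_c·X_r) = 917.5 × 2030 / (6.15 × 9460) = 32.01 m³/d.

Q_w ≈ 32.0 m³/d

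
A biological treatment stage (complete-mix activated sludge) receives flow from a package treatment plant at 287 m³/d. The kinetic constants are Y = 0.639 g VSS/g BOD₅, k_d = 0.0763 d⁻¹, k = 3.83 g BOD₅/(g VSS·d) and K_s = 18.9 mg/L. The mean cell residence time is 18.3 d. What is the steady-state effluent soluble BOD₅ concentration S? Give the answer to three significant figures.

S ≈ 1.07 mg/L

For a completely mixed reactor with recycle the Lawrence–McCarty relation gives S = K_s·(1 + k_d·θ_c) / [θ_c·(Y·k − k_d) − 1] = 18.9 × (1 + 0.0763 × 18.3) / [18.3 × (0.639 × 3.83 − 0.0763) − 1] = 45.29 / 42.39 = 1.068 mg/L.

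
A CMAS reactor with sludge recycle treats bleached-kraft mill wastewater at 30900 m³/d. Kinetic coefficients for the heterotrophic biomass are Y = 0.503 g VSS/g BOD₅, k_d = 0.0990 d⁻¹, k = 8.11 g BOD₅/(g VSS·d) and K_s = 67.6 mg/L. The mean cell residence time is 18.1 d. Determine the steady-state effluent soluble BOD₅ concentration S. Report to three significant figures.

For a completely mixed reactor with recycle the Lawrence–McCarty relation gives S = K_s·(1 + k_d·θ_c) / [θ_c·(Y·k − k_d) − 1] = 67.6 × (1 + 0.0990 × 18.1) / [18.1 × (0.503 × 8.11 − 0.0990) − 1] = 188.7 / 71.04 = 2.657 mg/L.

S ≈ 2.66 mg/L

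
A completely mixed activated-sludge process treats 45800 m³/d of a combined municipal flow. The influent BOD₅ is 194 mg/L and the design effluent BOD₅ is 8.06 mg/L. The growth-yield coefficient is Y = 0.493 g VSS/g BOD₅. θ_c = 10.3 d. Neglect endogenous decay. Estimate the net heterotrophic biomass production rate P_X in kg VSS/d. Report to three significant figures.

P_X ≈ 4200 kg VSS/d

With endogenous decay neglected, the observed yield equals the true yield: Y_obs = Y = 0.493 g VSS/g BOD₅.
Substrate removed = Q·(S₀ − S) = 45800 m³/d × (194 − 8.06) g/m³ = 8.52×10^6 g/d = 8516 kg/d.
Biomass produced: P_X = Y_obs·Q·ΔS = 0.4930 × 8516 ≈ 4198 kg VSS/d.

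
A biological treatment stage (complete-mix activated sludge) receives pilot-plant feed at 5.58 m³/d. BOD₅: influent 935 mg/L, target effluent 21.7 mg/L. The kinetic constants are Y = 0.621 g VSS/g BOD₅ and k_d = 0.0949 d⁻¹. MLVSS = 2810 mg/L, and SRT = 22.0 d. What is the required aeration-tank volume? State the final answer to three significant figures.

V ≈ 8.02 m³

From the SRT design equation V = Y Q (S₀−S) θ_c / [X (1 + k_d θ_c)] = 0.621 × 5.58 × (935 − 21.7) × 22.0 / [2810 × (1 + 0.0949 × 22.0)] = 6.96×10^4 / 8677 = 8.024 m³.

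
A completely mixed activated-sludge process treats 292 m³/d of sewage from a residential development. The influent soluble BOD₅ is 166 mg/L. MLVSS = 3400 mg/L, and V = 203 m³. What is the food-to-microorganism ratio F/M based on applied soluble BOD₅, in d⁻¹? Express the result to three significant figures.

F/M ≈ 0.0702 d⁻¹

Food-to-microorganism ratio F/M = Q S₀ / (V X) = 292 × 166 / (203.0 × 3400) = 0.07023 d⁻¹.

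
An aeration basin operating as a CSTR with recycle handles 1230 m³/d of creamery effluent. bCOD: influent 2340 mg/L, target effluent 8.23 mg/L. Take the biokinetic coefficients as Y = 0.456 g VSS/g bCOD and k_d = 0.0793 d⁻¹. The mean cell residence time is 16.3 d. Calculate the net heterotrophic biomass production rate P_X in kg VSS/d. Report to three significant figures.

Correct the yield for decay: Y_obs = Y/(1 + k_d θ_c) = 0.456 / (1 + 0.0793 × 16.3) = 0.456 / 2.293 = 0.1989.
Substrate removed = Q·(S₀ − S) = 1230 m³/d × (2340 − 8.23) g/m³ = 2.87×10^6 g/d = 2868 kg/d.
P_X = Y_obs · Q(S₀ − S) = 0.1989 × 2868 = 570.5 kg VSS/d.

P_X ≈ 570 kg VSS/d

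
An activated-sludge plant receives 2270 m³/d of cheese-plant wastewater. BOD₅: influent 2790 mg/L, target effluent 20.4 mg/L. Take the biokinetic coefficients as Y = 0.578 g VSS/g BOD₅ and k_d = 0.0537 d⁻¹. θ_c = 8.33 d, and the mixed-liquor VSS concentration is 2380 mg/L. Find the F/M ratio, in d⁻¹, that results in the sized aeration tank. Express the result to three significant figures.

F/M ≈ 0.303 d⁻¹

Rearranging the biomass balance for a CMAS with decay, V = Y·Q·ΔS·θ_c / [X·(1+k_d θ_c)] = 0.578 × 2270 × (2790 − 20.4) × 8.33 / [2380 × (1 + 0.0537 × 8.33)] = 3.03×10^7 / 3445 = 8788 m³.
F/M = applied load / biomass = Q·S₀/(V·X) = 2270 × 2790 / (8788 × 2380) = 0.3028 d⁻¹.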